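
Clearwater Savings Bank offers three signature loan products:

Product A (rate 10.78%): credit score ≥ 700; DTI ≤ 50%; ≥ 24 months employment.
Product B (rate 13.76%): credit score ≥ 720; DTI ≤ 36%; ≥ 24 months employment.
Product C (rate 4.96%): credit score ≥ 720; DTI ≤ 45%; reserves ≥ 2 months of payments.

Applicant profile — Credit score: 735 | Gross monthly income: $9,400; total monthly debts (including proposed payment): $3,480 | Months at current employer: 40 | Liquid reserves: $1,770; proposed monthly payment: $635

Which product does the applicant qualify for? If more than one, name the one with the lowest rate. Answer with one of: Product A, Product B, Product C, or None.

DTI = 3,480/9,400 = 37%.
Reserves = 1,770/635 = 2.8 months.
Product A: score 735 ≥ 700; DTI 37% ≤ 50%; employment 40 ≥ 24 mo → qualifies.
Product B: score 735 ≥ 720; DTI 37% > 36%; employment 40 ≥ 24 mo → does not qualify.
Product C: score 735 ≥ 720; DTI 37% ≤ 45%; reserves 2.8 ≥ 2 mo → qualifies.
Qualifying: Product A, Product C. Lowest rate is 4.96% → Product C.

Product C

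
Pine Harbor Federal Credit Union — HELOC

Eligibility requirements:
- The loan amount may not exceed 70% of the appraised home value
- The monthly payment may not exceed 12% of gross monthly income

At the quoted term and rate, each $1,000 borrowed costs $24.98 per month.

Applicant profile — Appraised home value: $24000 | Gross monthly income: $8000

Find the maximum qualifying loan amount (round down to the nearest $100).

$16,800

Payment cap: 12% × $8,000 = $960/month.
At $24.98 per $1,000, that supports 960/24.98 × 1,000 ≈ $38,430 → $38,400.
LTV cap: 70% × $24,000 = $16,800 → $16,800.
Binding constraint: loan-to-value.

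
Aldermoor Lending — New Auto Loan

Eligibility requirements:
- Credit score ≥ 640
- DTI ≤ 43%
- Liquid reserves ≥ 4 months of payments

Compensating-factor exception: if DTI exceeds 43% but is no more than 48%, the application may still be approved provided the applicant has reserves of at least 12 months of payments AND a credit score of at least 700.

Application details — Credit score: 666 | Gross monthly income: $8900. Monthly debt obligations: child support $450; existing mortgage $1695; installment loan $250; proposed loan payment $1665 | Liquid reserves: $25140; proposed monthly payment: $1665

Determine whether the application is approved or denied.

Denied

Credit score 666 ≥ 640 (meets base)
Total debts = (450 + 1,695 + 250 + 1,665) = 4,060. DTI = 4,060/8,900 = 45.6% > 43% — standard DTI limit exceeded.
Reserves: 25,140 ÷ 1,665 = 15.1 months (meets 4-month minimum)
DTI 45.6% is within the 43%–48% exception band; checking compensating factors.
Reserves 15.1 ≥ 12 months; credit score 666 < 700.
Compensating-factor requirement not fully met.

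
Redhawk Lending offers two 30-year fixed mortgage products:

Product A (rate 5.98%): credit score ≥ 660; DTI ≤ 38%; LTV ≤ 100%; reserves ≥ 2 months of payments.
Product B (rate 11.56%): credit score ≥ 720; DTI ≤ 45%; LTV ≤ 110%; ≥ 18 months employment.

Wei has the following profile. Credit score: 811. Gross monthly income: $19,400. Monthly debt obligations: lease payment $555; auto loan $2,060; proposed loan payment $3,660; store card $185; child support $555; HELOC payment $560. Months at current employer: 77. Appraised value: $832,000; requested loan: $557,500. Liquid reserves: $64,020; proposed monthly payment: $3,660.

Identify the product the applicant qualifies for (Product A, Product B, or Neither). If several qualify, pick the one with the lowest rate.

Total debts = (555 + 2,060 + 3,660 + 185 + 555 + 560) = 7,575; DTI = 7,575/19,400 = 39%.
LTV = 557,500/832,000 = 67%.
Reserves = 64,020/3,660 = 17.5 months.
Product A: score 811 ≥ 660; DTI 39% > 38%; LTV 67% ≤ 100%; reserves 17.5 ≥ 2 mo → does not qualify.
Product B: score 811 ≥ 720; DTI 39% ≤ 45%; LTV 67% ≤ 110%; employment 77 ≥ 18 mo → qualifies.

Product B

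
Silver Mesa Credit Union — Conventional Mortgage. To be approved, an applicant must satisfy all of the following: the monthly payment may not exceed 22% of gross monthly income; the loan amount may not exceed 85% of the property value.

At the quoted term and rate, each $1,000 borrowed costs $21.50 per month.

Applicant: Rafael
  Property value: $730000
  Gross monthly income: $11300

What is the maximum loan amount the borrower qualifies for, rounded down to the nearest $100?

$115,600

Payment cap: 22% × $11,300 = $2,486/month.
At $21.50 per $1,000, that supports 2,486/21.50 × 1,000 ≈ $115,627 → $115,600.
LTV cap: 85% × $730,000 = $620,500 → $620,500.
Binding constraint: payment-to-income.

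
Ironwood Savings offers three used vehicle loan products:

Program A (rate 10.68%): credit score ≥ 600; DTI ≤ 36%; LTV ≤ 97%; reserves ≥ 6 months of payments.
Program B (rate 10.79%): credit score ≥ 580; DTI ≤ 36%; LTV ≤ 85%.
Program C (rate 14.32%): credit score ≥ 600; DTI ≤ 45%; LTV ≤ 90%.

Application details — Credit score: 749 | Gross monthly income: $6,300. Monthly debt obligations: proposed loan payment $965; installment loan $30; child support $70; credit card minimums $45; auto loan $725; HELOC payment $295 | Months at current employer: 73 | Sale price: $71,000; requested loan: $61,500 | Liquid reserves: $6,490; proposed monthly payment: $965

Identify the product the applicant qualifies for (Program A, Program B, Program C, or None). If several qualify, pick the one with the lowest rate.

Total debts = (965 + 30 + 70 + 45 + 725 + 295) = 2,130; DTI = 2,130/6,300 = 33.8%.
LTV = 61,500/71,000 = 86.6%.
Reserves = 6,490/965 = 6.7 months.
Program A: score 749 ≥ 600; DTI 33.8% ≤ 36%; LTV 86.6% ≤ 97%; reserves 6.7 ≥ 6 mo → qualifies.
Program B: score 749 ≥ 580; DTI 33.8% ≤ 36%; LTV 86.6% > 85% → does not qualify.
Program C: score 749 ≥ 600; DTI 33.8% ≤ 45%; LTV 86.6% ≤ 90% → qualifies.
Qualifying: Program A, Program C. Lowest rate is 10.68% → Program A.

Program A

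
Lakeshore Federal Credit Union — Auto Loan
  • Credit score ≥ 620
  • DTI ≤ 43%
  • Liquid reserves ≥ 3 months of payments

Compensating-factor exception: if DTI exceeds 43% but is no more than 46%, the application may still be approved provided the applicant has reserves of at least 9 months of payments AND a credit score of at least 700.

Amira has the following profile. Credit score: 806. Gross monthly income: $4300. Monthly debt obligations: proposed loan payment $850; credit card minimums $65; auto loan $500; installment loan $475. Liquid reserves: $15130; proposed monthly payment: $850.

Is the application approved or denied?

Approved

Credit score 806 ≥ 620 (meets base)
Total debts = (850 + 65 + 500 + 475) = 1,890. DTI: 1,890 ÷ 4,300 = 44%, over the 43% base limit.
Liquid reserves cover 15,130/850 = 17.8 months — ≥ 3 required
44% falls in the override range (43%–46%), so the compensating-factor test applies.
Reserves 17.8 ≥ 9 months; credit score 806 ≥ 700.
Both override conditions satisfied; DTI exception granted.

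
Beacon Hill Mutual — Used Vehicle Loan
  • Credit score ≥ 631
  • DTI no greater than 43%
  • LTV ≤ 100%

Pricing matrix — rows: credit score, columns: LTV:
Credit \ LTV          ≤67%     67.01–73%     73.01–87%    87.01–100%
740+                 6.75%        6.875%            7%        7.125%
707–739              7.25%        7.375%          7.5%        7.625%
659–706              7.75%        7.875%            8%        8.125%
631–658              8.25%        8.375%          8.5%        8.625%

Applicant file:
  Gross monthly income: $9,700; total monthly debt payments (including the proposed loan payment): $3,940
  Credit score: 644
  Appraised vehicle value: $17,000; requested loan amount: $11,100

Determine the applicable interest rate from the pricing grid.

Credit score 644 ≥ 631; Debt-to-income = 3,940/9,700 = 40.6% — meets 43% limit
Loan-to-value = 11,100/17,000 = 65.3% — pass (100% max)
Row: 644 falls in 631–658. Column: 65.3% falls in ≤67%. Rate = 8.25%.

8.25%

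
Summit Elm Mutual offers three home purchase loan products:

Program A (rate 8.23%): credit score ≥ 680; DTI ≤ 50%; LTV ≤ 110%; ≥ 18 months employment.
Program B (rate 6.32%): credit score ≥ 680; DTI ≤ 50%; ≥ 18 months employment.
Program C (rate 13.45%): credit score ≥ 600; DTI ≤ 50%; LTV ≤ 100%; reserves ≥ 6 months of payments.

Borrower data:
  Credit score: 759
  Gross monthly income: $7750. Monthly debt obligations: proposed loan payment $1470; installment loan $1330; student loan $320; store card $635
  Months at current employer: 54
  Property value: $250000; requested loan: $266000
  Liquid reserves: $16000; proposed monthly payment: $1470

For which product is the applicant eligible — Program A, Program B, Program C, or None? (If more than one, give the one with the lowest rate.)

Total debts = (1,470 + 1,330 + 320 + 635) = 3,755; DTI = 3,755/7,750 = 48.5%.
LTV = 266,000/250,000 = 106.4%.
Reserves = 16,000/1,470 = 10.9 months.
Program A: score 759 ≥ 680; DTI 48.5% ≤ 50%; LTV 106.4% ≤ 110%; employment 54 ≥ 18 mo → qualifies.
Program B: score 759 ≥ 680; DTI 48.5% ≤ 50%; employment 54 ≥ 18 mo → qualifies.
Program C: score 759 ≥ 600; DTI 48.5% ≤ 50%; LTV 106.4% > 100%; reserves 10.9 ≥ 6 mo → does not qualify.
Qualifying: Program A, Program B. Lowest rate is 6.32% → Program B.

Program B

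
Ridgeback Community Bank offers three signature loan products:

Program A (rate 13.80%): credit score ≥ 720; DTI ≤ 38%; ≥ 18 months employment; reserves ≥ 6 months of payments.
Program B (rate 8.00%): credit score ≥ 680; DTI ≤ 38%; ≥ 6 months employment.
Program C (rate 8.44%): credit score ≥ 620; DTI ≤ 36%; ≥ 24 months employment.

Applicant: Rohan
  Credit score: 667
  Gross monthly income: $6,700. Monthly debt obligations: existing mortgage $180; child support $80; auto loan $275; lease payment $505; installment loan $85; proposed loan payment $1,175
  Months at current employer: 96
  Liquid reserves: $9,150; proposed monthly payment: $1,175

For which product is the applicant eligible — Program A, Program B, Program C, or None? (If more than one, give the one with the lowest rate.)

Total debts = (180 + 80 + 275 + 505 + 85 + 1,175) = 2,300; DTI = 2,300/6,700 = 34.3%.
Reserves = 9,150/1,175 = 7.8 months.
Program A: score 667 < 720; DTI 34.3% ≤ 38%; employment 96 ≥ 18 mo; reserves 7.8 ≥ 6 mo → does not qualify.
Program B: score 667 < 680; DTI 34.3% ≤ 38%; employment 96 ≥ 6 mo → does not qualify.
Program C: score 667 ≥ 620; DTI 34.3% ≤ 36%; employment 96 ≥ 24 mo → qualifies.

Program C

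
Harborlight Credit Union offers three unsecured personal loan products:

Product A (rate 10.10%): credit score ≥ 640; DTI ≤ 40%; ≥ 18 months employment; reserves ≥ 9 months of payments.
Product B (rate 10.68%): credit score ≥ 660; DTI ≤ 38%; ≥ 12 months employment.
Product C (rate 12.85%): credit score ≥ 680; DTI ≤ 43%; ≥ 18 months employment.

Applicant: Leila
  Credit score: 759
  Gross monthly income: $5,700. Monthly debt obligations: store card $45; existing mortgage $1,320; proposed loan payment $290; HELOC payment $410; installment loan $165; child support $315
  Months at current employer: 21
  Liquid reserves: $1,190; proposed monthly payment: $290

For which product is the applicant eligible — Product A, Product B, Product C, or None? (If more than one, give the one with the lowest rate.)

None

Total debts = (45 + 1,320 + 290 + 410 + 165 + 315) = 2,545; DTI = 2,545/5,700 = 44.6%.
Reserves = 1,190/290 = 4.1 months.
Product A: score 759 ≥ 640; DTI 44.6% > 40%; employment 21 ≥ 18 mo; reserves 4.1 < 9 mo → does not qualify.
Product B: score 759 ≥ 660; DTI 44.6% > 38%; employment 21 ≥ 12 mo → does not qualify.
Product C: score 759 ≥ 680; DTI 44.6% > 43%; employment 21 ≥ 18 mo → does not qualify.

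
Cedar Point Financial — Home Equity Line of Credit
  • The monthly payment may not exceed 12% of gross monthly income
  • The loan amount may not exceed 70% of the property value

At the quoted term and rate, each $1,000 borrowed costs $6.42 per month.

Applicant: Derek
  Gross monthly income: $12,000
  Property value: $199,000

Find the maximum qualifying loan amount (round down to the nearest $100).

Payment cap: 12% × $12,000 = $1,440/month.
At $6.42 per $1,000, that supports 1,440/6.42 × 1,000 ≈ $224,299 → $224,200.
LTV cap: 70% × $199,000 = $139,300 → $139,300.
Binding constraint: loan-to-value.

$139,300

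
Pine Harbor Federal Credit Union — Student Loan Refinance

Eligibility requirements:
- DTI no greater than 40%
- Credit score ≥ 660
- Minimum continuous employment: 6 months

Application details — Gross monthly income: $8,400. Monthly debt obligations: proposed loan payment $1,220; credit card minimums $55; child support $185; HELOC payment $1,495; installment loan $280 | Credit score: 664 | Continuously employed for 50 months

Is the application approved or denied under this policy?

Approved

Total monthly debts = (1,220 + 55 + 185 + 1,495 + 280) = 3,235. DTI = 3,235/8,400 = 38.5% ≤ 40%
Credit score 664 ≥ 660 (meets)
Employment 50 ≥ 6 months
All criteria satisfied.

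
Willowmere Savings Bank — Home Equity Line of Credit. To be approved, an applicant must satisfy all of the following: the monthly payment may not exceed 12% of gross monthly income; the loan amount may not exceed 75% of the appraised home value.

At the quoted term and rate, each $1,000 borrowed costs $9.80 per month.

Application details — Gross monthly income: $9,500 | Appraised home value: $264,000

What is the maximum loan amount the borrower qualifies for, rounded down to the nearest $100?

$116,300

Payment cap: 12% × $9,500 = $1,140/month.
At $9.80 per $1,000, that supports 1,140/9.80 × 1,000 ≈ $116,326 → $116,300.
LTV cap: 75% × $264,000 = $198,000 → $198,000.
Binding constraint: payment-to-income.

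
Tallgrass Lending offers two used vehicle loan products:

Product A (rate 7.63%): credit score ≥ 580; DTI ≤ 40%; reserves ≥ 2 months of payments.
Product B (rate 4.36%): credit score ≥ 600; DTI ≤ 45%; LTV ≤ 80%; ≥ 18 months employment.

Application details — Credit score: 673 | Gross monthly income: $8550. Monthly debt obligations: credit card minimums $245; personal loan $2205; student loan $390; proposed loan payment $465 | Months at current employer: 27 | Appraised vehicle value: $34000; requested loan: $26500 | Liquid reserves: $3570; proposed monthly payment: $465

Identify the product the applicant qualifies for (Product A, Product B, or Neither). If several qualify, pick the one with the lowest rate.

Total debts = (245 + 2,205 + 390 + 465) = 3,305; DTI = 3,305/8,550 = 38.7%.
LTV = 26,500/34,000 = 77.9%.
Reserves = 3,570/465 = 7.7 months.
Product A: score 673 ≥ 580; DTI 38.7% ≤ 40%; reserves 7.7 ≥ 2 mo → qualifies.
Product B: score 673 ≥ 600; DTI 38.7% ≤ 45%; LTV 77.9% ≤ 80%; employment 27 ≥ 18 mo → qualifies.
Qualifying: Product A, Product B. Lowest rate is 4.36% → Product B.

Product B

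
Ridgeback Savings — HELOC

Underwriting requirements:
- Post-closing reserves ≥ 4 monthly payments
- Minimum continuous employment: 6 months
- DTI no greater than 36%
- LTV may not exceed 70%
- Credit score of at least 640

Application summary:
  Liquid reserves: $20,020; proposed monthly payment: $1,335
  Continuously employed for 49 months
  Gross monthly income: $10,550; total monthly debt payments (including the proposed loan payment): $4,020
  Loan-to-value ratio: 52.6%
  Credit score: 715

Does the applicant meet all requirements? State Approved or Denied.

Denied

Reserves: 20,020 ÷ 1,335 = 15.0 months (meets 4-month minimum)
Employment 49 ≥ 6 months
DTI = 4,020/10,550 = 38.1% > 36%
LTV 52.6% ≤ 70%
Credit score 715 ≥ 640 (meets)
Fails on DTI.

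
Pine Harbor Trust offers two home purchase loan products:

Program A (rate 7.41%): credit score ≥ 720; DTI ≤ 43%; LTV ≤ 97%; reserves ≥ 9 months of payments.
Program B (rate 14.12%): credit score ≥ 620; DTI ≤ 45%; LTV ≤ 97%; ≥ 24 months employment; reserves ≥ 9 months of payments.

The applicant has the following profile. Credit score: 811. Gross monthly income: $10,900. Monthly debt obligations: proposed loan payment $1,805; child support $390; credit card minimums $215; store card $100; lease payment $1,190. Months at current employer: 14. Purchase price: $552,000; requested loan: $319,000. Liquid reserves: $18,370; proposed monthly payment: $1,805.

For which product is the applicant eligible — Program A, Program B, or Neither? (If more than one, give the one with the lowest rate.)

Program A

Total debts = (1,805 + 390 + 215 + 100 + 1,190) = 3,700; DTI = 3,700/10,900 = 33.9%.
LTV = 319,000/552,000 = 57.8%.
Reserves = 18,370/1,805 = 10.2 months.
Program A: score 811 ≥ 720; DTI 33.9% ≤ 43%; LTV 57.8% ≤ 97%; reserves 10.2 ≥ 9 mo → qualifies.
Program B: score 811 ≥ 620; DTI 33.9% ≤ 45%; LTV 57.8% ≤ 97%; employment 14 < 24 mo; reserves 10.2 ≥ 9 mo → does not qualify.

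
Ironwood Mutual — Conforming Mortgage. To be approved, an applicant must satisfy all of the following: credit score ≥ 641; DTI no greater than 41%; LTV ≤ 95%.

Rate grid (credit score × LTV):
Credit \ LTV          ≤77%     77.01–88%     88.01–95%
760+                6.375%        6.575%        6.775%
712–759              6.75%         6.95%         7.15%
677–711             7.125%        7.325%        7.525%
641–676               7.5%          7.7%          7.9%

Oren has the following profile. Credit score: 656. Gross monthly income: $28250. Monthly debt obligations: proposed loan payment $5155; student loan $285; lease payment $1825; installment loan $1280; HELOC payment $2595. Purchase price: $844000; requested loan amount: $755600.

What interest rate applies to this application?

7.9%

Credit score 656 ≥ 641; Total monthly debts = (5,155 + 285 + 1,825 + 1,280 + 2,595) = 11,140. Debt-to-income = 11,140/28,250 = 39.4% — meets 41% limit
LTV = 755,600/844,000 = 89.5% ≤ 95%
Row: 656 falls in 641–676. Column: 89.5% falls in 88.01–95%. Rate = 7.9%.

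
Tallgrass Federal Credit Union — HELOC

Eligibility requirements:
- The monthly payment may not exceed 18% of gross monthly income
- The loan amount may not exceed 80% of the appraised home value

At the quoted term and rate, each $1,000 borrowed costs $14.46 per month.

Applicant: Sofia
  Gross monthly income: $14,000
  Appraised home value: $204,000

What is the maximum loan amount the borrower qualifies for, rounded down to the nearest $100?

$163,200

Payment cap: 18% × $14,000 = $2,520/month.
At $14.46 per $1,000, that supports 2,520/14.46 × 1,000 ≈ $174,273 → $174,200.
LTV cap: 80% × $204,000 = $163,200 → $163,200.
Binding constraint: loan-to-value.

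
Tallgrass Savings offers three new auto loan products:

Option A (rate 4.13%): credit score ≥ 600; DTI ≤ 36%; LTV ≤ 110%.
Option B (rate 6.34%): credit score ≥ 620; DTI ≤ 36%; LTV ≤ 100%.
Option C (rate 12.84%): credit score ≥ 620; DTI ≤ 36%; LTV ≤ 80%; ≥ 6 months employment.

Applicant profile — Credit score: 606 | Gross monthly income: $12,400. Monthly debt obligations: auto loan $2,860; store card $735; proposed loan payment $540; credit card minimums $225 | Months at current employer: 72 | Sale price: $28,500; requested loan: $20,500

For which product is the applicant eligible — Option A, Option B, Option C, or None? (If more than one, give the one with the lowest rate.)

Total debts = (2,860 + 735 + 540 + 225) = 4,360; DTI = 4,360/12,400 = 35.2%.
LTV = 20,500/28,500 = 71.9%.
Option A: score 606 ≥ 600; DTI 35.2% ≤ 36%; LTV 71.9% ≤ 110% → qualifies.
Option B: score 606 < 620; DTI 35.2% ≤ 36%; LTV 71.9% ≤ 100% → does not qualify.
Option C: score 606 < 620; DTI 35.2% ≤ 36%; LTV 71.9% ≤ 80%; employment 72 ≥ 6 mo → does not qualify.

Option A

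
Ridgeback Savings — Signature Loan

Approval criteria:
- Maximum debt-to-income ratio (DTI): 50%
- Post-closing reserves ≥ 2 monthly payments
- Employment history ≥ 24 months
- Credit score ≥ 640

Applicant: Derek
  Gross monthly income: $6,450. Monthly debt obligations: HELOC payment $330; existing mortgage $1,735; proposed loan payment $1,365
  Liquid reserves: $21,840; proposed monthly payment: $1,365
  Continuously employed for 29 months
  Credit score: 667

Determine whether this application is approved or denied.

Total monthly debts = (330 + 1,735 + 1,365) = 3,430. DTI: 3,430 ÷ 6,450 = 53.2%, exceeds the 50% cap
Liquid reserves cover 21,840/1,365 = 16.0 months — ≥ 2 required
Employment 29 ≥ 24 months
Credit score 667 ≥ 640 (meets)
Fails on DTI.

Denied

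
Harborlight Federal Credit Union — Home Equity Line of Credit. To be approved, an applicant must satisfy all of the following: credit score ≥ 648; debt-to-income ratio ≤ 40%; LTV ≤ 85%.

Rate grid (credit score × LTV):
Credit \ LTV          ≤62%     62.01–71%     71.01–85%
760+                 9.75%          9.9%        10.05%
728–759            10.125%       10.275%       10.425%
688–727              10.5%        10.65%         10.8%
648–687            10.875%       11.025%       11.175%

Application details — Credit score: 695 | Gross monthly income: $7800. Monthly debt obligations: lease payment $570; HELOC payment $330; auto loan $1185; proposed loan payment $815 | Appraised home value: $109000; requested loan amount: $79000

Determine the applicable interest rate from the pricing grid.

10.8%

Credit score 695 ≥ 648; Total monthly debts = (570 + 330 + 1,185 + 815) = 2,900. DTI = 2,900/7,800 = 37.2% ≤ 40%
LTV: 79,000 ÷ 109,000 = 72.5%, within 85% cap
Row: 695 falls in 688–727. Column: 72.5% falls in 71.01–85%. Rate = 10.8%.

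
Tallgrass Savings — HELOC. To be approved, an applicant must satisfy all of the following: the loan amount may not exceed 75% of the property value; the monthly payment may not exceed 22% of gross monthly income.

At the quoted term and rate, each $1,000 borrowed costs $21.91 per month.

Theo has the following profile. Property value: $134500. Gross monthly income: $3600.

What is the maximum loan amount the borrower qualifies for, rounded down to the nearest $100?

$36,100

Payment cap: 22% × $3,600 = $792/month.
At $21.91 per $1,000, that supports 792/21.91 × 1,000 ≈ $36,147 → $36,100.
LTV cap: 75% × $134,500 = $100,875 → $100,800.
Binding constraint: payment-to-income.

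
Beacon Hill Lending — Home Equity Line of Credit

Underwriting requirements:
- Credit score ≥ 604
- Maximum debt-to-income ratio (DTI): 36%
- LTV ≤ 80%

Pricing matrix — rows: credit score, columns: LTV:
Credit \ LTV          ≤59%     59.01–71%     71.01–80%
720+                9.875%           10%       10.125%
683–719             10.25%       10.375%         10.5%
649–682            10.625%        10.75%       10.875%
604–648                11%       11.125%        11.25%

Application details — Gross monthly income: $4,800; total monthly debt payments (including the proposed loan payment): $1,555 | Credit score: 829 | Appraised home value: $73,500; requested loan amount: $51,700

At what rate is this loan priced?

10%

Credit score 829 ≥ 604; Debt-to-income = 1,555/4,800 = 32.4% — meets 36% limit
LTV: 51,700 ÷ 73,500 = 70.3%, within 80% cap
Credit 829 → row 720+; LTV 70.3% → column 59.01–71%. Grid cell → 10%.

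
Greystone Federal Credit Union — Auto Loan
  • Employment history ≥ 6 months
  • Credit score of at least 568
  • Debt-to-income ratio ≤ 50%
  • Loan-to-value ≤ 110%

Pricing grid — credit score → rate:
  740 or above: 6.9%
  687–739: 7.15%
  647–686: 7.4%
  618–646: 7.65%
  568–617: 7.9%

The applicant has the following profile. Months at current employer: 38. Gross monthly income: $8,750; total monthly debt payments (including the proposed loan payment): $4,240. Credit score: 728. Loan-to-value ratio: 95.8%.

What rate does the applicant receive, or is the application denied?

Approved at 7.15%

Credit score 728 ≥ 568 (meets minimum)
Employment 38 ≥ 6 months
LTV 95.8% — within 110%
DTI = 4,240/8,750 = 48.5% ≤ 50%
All requirements met. Score 728 falls in the 687–739 tier → 7.15%.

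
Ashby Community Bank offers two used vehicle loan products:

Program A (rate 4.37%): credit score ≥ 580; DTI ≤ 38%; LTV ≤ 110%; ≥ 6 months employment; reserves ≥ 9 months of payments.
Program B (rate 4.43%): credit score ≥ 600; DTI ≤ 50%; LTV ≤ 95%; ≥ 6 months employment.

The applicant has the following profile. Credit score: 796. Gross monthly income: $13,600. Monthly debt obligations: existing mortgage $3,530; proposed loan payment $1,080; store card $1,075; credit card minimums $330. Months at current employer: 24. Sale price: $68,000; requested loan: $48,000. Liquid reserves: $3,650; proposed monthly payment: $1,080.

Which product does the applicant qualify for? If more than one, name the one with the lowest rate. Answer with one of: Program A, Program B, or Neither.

Program B

Total debts = (3,530 + 1,080 + 1,075 + 330) = 6,015; DTI = 6,015/13,600 = 44.2%.
LTV = 48,000/68,000 = 70.6%.
Reserves = 3,650/1,080 = 3.4 months.
Program A: score 796 ≥ 580; DTI 44.2% > 38%; LTV 70.6% ≤ 110%; employment 24 ≥ 6 mo; reserves 3.4 < 9 mo → does not qualify.
Program B: score 796 ≥ 600; DTI 44.2% ≤ 50%; LTV 70.6% ≤ 95%; employment 24 ≥ 6 mo → qualifies.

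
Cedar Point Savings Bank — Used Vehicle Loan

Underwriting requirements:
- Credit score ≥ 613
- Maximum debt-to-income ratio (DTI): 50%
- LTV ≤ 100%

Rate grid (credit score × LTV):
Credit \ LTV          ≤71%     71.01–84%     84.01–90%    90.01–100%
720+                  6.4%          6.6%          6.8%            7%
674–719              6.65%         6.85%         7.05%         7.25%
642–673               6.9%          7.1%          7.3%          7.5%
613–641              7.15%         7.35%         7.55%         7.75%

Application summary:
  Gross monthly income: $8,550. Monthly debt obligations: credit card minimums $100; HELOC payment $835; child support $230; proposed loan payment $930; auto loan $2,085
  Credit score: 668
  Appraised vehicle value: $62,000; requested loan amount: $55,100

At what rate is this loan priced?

7.3%

Credit score 668 ≥ 613; Total monthly debts = (100 + 835 + 230 + 930 + 2,085) = 4,180. DTI = 4,180/8,550 = 48.9% ≤ 50%
Loan-to-value = 55,100/62,000 = 88.9% — pass (100% max)
Score 668 is in the 642–673 band; LTV 88.9% is in the 84.01–90% band → 7.3%.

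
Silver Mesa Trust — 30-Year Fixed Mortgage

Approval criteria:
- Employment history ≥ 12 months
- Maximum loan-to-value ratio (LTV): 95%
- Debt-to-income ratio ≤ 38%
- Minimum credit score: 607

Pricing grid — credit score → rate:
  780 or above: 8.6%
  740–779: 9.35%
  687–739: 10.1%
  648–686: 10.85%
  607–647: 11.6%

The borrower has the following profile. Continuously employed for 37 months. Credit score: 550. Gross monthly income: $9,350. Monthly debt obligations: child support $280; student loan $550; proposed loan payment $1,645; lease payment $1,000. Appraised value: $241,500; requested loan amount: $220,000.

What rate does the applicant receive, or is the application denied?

Denied

Credit score 550 < 607 (below minimum)
Total monthly debts = (280 + 550 + 1,645 + 1,000) = 3,475. DTI = 3,475/9,350 = 37.2% ≤ 38%
LTV: 220,000 ÷ 241,500 = 91.1%, within 95% cap
Employment 37 ≥ 12 months
Not all requirements met → denied.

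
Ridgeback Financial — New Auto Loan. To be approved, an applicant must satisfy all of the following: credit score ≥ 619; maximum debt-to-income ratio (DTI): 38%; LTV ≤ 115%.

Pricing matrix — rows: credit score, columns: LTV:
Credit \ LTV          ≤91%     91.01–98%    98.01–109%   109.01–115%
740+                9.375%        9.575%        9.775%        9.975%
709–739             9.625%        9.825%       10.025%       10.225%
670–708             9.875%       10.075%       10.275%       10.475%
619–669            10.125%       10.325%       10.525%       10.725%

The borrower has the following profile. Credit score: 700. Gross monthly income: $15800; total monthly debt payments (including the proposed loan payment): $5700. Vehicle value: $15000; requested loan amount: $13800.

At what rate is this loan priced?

10.075%

Credit score 700 ≥ 619; DTI = 5,700/15,800 = 36.1% ≤ 38%
Loan-to-value = 13,800/15,000 = 92% — pass (115% max)
Credit 700 → row 670–708; LTV 92% → column 91.01–98%. Grid cell → 10.075%.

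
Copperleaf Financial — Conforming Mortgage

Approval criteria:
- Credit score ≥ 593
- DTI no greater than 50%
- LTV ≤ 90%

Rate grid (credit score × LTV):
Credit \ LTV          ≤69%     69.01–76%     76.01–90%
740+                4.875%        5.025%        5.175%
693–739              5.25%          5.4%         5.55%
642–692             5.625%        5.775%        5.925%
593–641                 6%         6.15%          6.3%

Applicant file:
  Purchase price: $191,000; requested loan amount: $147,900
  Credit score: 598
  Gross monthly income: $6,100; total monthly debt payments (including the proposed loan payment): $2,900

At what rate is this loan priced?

6.3%

Credit score 598 ≥ 593; DTI: 2,900 ÷ 6,100 = 47.5%, within the 50% cap
LTV = 147,900/191,000 = 77.4% ≤ 90%
Row: 598 falls in 593–641. Column: 77.4% falls in 76.01–90%. Rate = 6.3%.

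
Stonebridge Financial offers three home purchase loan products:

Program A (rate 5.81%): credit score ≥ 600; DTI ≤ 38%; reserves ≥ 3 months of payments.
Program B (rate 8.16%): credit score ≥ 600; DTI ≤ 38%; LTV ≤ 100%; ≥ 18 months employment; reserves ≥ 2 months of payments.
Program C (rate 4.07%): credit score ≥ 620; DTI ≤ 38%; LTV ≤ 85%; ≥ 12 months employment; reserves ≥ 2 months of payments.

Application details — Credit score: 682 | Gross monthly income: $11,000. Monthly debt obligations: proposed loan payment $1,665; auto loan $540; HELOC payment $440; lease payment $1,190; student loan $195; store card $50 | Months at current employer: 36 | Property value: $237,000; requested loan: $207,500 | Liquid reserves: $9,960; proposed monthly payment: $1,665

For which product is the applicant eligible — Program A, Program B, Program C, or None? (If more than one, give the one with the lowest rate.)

Program A

Total debts = (1,665 + 540 + 440 + 1,190 + 195 + 50) = 4,080; DTI = 4,080/11,000 = 37.1%.
LTV = 207,500/237,000 = 87.6%.
Reserves = 9,960/1,665 = 6.0 months.
Program A: score 682 ≥ 600; DTI 37.1% ≤ 38%; reserves 6.0 ≥ 3 mo → qualifies.
Program B: score 682 ≥ 600; DTI 37.1% ≤ 38%; LTV 87.6% ≤ 100%; employment 36 ≥ 18 mo; reserves 6.0 ≥ 2 mo → qualifies.
Program C: score 682 ≥ 620; DTI 37.1% ≤ 38%; LTV 87.6% > 85%; employment 36 ≥ 12 mo; reserves 6.0 ≥ 2 mo → does not qualify.
Qualifying: Program A, Program B. Lowest rate is 5.81% → Program A.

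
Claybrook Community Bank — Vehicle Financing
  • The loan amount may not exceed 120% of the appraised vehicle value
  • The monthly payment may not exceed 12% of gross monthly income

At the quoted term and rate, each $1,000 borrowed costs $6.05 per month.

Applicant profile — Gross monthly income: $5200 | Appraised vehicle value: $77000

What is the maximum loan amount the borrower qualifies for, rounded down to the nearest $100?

$92,400

Payment cap: 12% × $5,200 = $624/month.
At $6.05 per $1,000, that supports 624/6.05 × 1,000 ≈ $103,140 → $103,100.
LTV cap: 120% × $77,000 = $92,400 → $92,400.
Binding constraint: loan-to-value.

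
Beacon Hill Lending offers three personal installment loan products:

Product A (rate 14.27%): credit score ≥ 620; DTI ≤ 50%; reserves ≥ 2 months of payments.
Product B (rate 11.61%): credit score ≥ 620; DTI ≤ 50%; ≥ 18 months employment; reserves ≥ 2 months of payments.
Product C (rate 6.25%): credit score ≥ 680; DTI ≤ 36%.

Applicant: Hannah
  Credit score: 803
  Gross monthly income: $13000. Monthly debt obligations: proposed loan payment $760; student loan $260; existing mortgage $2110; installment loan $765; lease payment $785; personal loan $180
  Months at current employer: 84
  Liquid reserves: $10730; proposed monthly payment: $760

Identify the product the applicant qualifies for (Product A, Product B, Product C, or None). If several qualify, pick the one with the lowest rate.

Total debts = (760 + 260 + 2,110 + 765 + 785 + 180) = 4,860; DTI = 4,860/13,000 = 37.4%.
Reserves = 10,730/760 = 14.1 months.
Product A: score 803 ≥ 620; DTI 37.4% ≤ 50%; reserves 14.1 ≥ 2 mo → qualifies.
Product B: score 803 ≥ 620; DTI 37.4% ≤ 50%; employment 84 ≥ 18 mo; reserves 14.1 ≥ 2 mo → qualifies.
Product C: score 803 ≥ 680; DTI 37.4% > 36% → does not qualify.
Qualifying: Product A, Product B. Lowest rate is 11.61% → Product B.

Product B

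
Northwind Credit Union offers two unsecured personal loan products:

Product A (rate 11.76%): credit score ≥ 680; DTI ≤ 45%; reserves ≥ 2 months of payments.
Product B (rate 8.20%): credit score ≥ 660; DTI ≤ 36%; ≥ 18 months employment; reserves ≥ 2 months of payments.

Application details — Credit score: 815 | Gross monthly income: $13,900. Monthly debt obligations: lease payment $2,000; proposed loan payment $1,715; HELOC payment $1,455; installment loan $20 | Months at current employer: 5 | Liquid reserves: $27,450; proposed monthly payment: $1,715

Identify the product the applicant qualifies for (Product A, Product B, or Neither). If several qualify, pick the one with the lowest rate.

Total debts = (2,000 + 1,715 + 1,455 + 20) = 5,190; DTI = 5,190/13,900 = 37.3%.
Reserves = 27,450/1,715 = 16.0 months.
Product A: score 815 ≥ 680; DTI 37.3% ≤ 45%; reserves 16.0 ≥ 2 mo → qualifies.
Product B: score 815 ≥ 660; DTI 37.3% > 36%; employment 5 < 18 mo; reserves 16.0 ≥ 2 mo → does not qualify.

Product A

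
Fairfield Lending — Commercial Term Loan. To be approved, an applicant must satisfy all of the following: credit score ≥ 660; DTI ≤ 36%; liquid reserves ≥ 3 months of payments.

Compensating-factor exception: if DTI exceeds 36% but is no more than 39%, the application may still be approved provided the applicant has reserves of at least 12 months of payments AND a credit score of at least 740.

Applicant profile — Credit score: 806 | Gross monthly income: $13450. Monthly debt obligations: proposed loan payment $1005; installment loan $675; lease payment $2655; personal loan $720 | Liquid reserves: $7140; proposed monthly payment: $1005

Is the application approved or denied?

Credit score 806 ≥ 660 (meets base)
Total debts = (1,005 + 675 + 2,655 + 720) = 5,055. DTI = 5,055/13,450 = 37.6% > 36% — standard DTI limit exceeded.
Reserves = 7,140/1,005 = 7.1 months ≥ 3
DTI 37.6% is within the 36%–39% exception band; checking compensating factors.
Reserves 7.1 < 12 months; credit score 806 ≥ 740.
Compensating-factor requirement not fully met.

Denied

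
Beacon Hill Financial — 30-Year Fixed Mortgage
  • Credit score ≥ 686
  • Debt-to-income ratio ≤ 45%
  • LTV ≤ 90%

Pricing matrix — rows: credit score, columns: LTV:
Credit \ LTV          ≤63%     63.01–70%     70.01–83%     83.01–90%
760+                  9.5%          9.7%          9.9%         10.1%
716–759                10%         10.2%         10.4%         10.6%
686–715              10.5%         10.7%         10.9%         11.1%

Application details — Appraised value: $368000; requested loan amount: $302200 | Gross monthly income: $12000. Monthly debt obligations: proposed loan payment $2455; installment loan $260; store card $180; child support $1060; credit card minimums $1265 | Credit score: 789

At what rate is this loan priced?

Credit score 789 ≥ 686; Total monthly debts = (2,455 + 260 + 180 + 1,060 + 1,265) = 5,220. DTI: 5,220 ÷ 12,000 = 43.5%, within the 45% cap
Loan-to-value = 302,200/368,000 = 82.1% — pass (90% max)
Score 789 is in the 760+ band; LTV 82.1% is in the 70.01–83% band → 9.9%.

9.9%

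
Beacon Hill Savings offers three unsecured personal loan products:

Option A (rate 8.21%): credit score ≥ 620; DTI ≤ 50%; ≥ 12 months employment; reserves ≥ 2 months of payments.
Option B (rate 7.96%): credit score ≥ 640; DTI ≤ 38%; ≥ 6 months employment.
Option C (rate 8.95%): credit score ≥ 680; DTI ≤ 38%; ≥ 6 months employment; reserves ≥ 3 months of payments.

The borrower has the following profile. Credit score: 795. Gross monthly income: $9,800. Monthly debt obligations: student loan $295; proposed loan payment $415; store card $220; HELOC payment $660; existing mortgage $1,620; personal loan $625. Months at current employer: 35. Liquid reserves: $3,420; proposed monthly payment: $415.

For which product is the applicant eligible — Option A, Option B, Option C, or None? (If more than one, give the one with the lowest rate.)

Option A

Total debts = (295 + 415 + 220 + 660 + 1,620 + 625) = 3,835; DTI = 3,835/9,800 = 39.1%.
Reserves = 3,420/415 = 8.2 months.
Option A: score 795 ≥ 620; DTI 39.1% ≤ 50%; employment 35 ≥ 12 mo; reserves 8.2 ≥ 2 mo → qualifies.
Option B: score 795 ≥ 640; DTI 39.1% > 38%; employment 35 ≥ 6 mo → does not qualify.
Option C: score 795 ≥ 680; DTI 39.1% > 38%; employment 35 ≥ 6 mo; reserves 8.2 ≥ 3 mo → does not qualify.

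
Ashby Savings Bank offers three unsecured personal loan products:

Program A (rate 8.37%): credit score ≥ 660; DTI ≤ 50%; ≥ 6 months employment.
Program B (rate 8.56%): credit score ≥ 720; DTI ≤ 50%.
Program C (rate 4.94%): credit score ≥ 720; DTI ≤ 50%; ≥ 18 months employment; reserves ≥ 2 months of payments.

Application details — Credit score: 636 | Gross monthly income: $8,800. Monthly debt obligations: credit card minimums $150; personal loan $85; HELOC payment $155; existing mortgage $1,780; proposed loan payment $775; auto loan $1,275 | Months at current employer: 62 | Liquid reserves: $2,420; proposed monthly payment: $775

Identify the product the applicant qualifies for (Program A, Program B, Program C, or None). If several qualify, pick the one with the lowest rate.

Total debts = (150 + 85 + 155 + 1,780 + 775 + 1,275) = 4,220; DTI = 4,220/8,800 = 48%.
Reserves = 2,420/775 = 3.1 months.
Program A: score 636 < 660; DTI 48% ≤ 50%; employment 62 ≥ 6 mo → does not qualify.
Program B: score 636 < 720; DTI 48% ≤ 50% → does not qualify.
Program C: score 636 < 720; DTI 48% ≤ 50%; employment 62 ≥ 18 mo; reserves 3.1 ≥ 2 mo → does not qualify.

None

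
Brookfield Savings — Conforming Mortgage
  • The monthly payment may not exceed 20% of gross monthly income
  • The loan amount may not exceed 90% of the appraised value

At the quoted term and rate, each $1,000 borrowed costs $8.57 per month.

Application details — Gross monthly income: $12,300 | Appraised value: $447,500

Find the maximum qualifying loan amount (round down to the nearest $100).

$287,000

Payment cap: 20% × $12,300 = $2,460/month.
At $8.57 per $1,000, that supports 2,460/8.57 × 1,000 ≈ $287,047 → $287,000.
LTV cap: 90% × $447,500 = $402,750 → $402,700.
Binding constraint: payment-to-income.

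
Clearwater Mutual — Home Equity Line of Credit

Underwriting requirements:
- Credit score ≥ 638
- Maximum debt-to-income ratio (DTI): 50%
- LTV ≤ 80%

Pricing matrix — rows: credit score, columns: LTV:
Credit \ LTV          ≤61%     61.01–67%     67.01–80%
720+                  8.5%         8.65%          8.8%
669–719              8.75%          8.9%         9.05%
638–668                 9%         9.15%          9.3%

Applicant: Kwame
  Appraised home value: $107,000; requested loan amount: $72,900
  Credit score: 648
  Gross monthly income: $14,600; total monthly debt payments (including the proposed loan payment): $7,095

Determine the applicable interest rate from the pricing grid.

9.3%

Credit score 648 ≥ 638; Debt-to-income = 7,095/14,600 = 48.6% — meets 50% limit
Loan-to-value = 72,900/107,000 = 68.1% — pass (80% max)
Score 648 is in the 638–668 band; LTV 68.1% is in the 67.01–80% band → 9.3%.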